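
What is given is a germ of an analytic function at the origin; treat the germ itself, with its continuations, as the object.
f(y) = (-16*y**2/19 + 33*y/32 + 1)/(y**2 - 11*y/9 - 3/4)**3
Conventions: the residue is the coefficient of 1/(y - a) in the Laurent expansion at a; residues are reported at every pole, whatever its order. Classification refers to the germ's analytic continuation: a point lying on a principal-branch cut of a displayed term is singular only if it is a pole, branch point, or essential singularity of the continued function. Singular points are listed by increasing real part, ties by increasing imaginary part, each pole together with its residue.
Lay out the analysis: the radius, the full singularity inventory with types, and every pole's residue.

Radius of convergence at 0: -11/18 + (1/9)*sqrt(91).
At 11/18 - (1/9)*sqrt(91): a pole of order 3; residue -(351351027/14661477376)*sqrt(91).
At 11/18 + (1/9)*sqrt(91): a pole of order 3; residue (351351027/14661477376)*sqrt(91).

Denominator factor (y**2 - 11*y/9 - 3/4)^3: discriminant 364/81, real irrational roots 11/18 + (1/9)*sqrt(91) and 11/18 - (1/9)*sqrt(91); poles of order 3, moduli 11/18 + (1/9)*sqrt(91) and -11/18 + (1/9)*sqrt(91).
The radius of convergence is the smallest modulus among the singular points: -11/18 + (1/9)*sqrt(91).
The factor y**2 - 11*y/9 - 3/4 splits as (y - a)(y - a') with a = 11/18 - (1/9)*sqrt(91), a' = 11/18 + (1/9)*sqrt(91). At the order-3 pole a set g(y) = (y - a)^3*f(y) = [-16*y**2/19 + 33*y/32 + 1] / (y - a')^3.
Order-3 pole: residue = g''(a)/2; g''(11/18 - (1/9)*sqrt(91)) = -(351351027/7330738688)*sqrt(91), so the residue is -(351351027/14661477376)*sqrt(91).
The factor y**2 - 11*y/9 - 3/4 splits as (y - a)(y - a') with a = 11/18 + (1/9)*sqrt(91), a' = 11/18 - (1/9)*sqrt(91). At the order-3 pole a set g(y) = (y - a)^3*f(y) = [-16*y**2/19 + 33*y/32 + 1] / (y - a')^3.
Order-3 pole: residue = g''(a)/2; g''(11/18 + (1/9)*sqrt(91)) = (351351027/7330738688)*sqrt(91), so the residue is (351351027/14661477376)*sqrt(91).
List the singular points by increasing real part (a conjugate pair: the negative imaginary part first).


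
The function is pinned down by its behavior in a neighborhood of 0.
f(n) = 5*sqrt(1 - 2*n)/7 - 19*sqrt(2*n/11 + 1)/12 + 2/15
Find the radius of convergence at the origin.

The radius of convergence is 1/2.

Branch term (-19/12)*sqrt(1 - n/(-11/2)): its argument vanishes at n = -11/2, a square-root branch point, modulus 11/2.
Branch term (5/7)*sqrt(1 - n/(1/2)): its argument vanishes at n = 1/2, a square-root branch point, modulus 1/2.
The radius of convergence is the smallest modulus among the singular points: 1/2.


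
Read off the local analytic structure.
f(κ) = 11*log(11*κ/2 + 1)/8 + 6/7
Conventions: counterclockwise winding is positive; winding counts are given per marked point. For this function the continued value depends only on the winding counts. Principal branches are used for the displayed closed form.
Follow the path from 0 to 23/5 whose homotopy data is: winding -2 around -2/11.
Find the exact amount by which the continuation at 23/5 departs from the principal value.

Continued minus principal equals -(11/2)*pi*i.

The rational part is single-valued and drops out of the difference; each branch term changes only by its own monodromy.
(11/8)*log(1 - κ/(-2/11)): each positive loop around -2/11 adds 2*pi*i to the log, so winding -2 contributes (11/8)*(-2)*2*pi*i = -(11/2)*pi*i.
Summing the contributions at κ = 23/5 gives -(11/2)*pi*i.


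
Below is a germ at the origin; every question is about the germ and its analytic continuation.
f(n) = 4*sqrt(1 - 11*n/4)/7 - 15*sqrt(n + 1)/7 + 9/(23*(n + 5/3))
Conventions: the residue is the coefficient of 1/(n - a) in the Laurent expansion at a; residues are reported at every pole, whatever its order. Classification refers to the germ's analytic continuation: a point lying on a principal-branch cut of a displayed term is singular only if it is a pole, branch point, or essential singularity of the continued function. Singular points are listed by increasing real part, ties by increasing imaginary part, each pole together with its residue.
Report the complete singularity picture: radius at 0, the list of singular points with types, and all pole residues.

Denominator factor (n + 5/3): pole of order 1 at -5/3, modulus 5/3.
Branch term (4/7)*sqrt(1 - n/(4/11)): its argument vanishes at n = 4/11, a square-root branch point, modulus 4/11.
Branch term (-15/7)*sqrt(1 - n/(-1)): its argument vanishes at n = -1, a square-root branch point, modulus 1.
The radius of convergence is the smallest modulus among the singular points: 4/11.
The branch terms are analytic at -5/3 and contribute nothing to the residue; only the rational part matters.
At the order-1 pole -5/3 set g(n) = (n - (-5/3))*(rational part) = 9/23.
Simple pole: residue = g(a) at a = -5/3, which is 9/23.
List the singular points by increasing real part (a conjugate pair: the negative imaginary part first).

Radius of convergence at 0: 4/11.
At -5/3: a pole of order 1; residue 9/23.
At -1: an algebraic (square-root) branch point.
At 4/11: an algebraic (square-root) branch point.


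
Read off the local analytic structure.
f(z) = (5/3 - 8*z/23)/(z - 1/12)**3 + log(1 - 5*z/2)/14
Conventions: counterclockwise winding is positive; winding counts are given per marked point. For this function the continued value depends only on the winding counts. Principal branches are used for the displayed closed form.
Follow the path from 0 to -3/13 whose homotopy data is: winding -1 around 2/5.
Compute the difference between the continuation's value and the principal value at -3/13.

Continued minus principal equals -(1/7)*pi*i.

The rational part is single-valued and drops out of the difference; each branch term changes only by its own monodromy.
(1/14)*log(1 - z/(2/5)): each positive loop around 2/5 adds 2*pi*i to the log, so winding -1 contributes (1/14)*(-1)*2*pi*i = -(1/7)*pi*i.
Summing the contributions at z = -3/13 gives -(1/7)*pi*i.


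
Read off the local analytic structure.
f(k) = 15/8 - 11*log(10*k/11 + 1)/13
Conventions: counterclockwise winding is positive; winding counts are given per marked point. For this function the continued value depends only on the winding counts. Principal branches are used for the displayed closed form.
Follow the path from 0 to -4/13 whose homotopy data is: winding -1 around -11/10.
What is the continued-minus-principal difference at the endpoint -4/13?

The rational part is single-valued and drops out of the difference; each branch term changes only by its own monodromy.
(-11/13)*log(1 - k/(-11/10)): each positive loop around -11/10 adds 2*pi*i to the log, so winding -1 contributes (-11/13)*(-1)*2*pi*i = (22/13)*pi*i.
Summing the contributions at k = -4/13 gives (22/13)*pi*i.

Continued minus principal equals (22/13)*pi*i.


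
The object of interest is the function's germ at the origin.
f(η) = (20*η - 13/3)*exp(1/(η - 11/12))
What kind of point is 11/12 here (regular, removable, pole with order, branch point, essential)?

The point is an essential singularity.

The exponent 1/(η - (11/12)) has a pole at 11/12, so exp(1/(η - (11/12))) takes every nonzero value near it: an essential singularity (not a pole of any order).


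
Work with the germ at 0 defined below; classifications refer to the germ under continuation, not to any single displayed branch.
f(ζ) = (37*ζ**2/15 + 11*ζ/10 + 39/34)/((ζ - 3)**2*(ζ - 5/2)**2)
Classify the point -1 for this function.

Denominator factors: ζ - 3 = -4 at ζ = -1; ζ - 5/2 = -7/2 at ζ = -1 — none vanishes.
So the germ continues analytically to -1.

The point is a regular point.


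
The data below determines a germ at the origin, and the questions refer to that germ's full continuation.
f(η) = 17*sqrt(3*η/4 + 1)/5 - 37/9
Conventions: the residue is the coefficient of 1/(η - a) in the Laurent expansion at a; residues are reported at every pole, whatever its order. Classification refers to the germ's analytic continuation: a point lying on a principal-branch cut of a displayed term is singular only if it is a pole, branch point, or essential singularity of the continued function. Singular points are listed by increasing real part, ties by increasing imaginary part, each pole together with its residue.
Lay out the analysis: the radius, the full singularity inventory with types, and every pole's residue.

Branch term (17/5)*sqrt(1 - η/(-4/3)): its argument vanishes at η = -4/3, a square-root branch point, modulus 4/3.
The radius of convergence is the smallest modulus among the singular points: 4/3.

Radius of convergence at 0: 4/3.
At -4/3: an algebraic (square-root) branch point.


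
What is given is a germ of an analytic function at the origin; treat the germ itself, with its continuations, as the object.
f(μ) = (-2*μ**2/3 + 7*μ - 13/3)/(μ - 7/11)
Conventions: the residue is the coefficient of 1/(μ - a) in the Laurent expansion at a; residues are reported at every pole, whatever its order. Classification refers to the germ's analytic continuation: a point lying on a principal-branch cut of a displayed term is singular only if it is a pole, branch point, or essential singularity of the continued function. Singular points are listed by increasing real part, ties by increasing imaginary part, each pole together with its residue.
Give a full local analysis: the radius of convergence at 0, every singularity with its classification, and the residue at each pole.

Denominator factor (μ - 7/11): pole of order 1 at 7/11, modulus 7/11.
The radius of convergence is the smallest modulus among the singular points: 7/11.
At the order-1 pole 7/11 set g(μ) = (μ - (7/11))*f(μ) = -2*μ**2/3 + 7*μ - 13/3.
Simple pole: residue = g(a) at a = 7/11, which is -18/121.

Radius of convergence at 0: 7/11.
At 7/11: a pole of order 1; residue -18/121.


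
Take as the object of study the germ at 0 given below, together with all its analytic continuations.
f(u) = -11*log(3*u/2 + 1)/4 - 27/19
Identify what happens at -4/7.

The point is a regular point.

There is no denominator, hence no pole anywhere.
Branch term log(1 - u/(-2/3)): argument at -4/7 is 1/7, nonzero, so -4/7 is not its branch point (a point on a principal cut is still regular for the continued germ).
So the germ continues analytically to -4/7.


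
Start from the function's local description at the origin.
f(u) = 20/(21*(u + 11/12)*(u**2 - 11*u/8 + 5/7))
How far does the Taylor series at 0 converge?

The radius of convergence is (1/7)*sqrt(35).

Denominator factor (u**2 - 11*u/8 + 5/7): discriminant -433/448, complex-conjugate roots (11/16) + ((1/112)*sqrt(3031))*i and (11/16) - ((1/112)*sqrt(3031))*i; poles of order 1, moduli (1/7)*sqrt(35) and (1/7)*sqrt(35).
Denominator factor (u + 11/12): pole of order 1 at -11/12, modulus 11/12.
The radius of convergence is the smallest modulus among the singular points: (1/7)*sqrt(35).


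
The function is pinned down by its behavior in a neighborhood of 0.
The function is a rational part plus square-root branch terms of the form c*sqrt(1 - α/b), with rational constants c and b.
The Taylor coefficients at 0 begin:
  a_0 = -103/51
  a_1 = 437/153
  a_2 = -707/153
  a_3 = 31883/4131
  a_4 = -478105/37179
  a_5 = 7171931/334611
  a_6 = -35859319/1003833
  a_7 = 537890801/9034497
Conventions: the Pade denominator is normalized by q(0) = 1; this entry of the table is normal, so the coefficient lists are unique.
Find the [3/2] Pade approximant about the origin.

Taylor coefficients needed (read off): a_0 = -103/51, a_1 = 437/153, a_2 = -707/153, a_3 = 31883/4131, a_4 = -478105/37179, a_5 = 7171931/334611.
Write the denominator as Q(α) = 1 + q1*α + q2*α^2. Requiring Q*f - P = O(α^6) with deg P <= 3 kills the coefficients of α^4..α^5 in Q*f:
  α^4: a_4 + q1*a_3 + q2*a_2 = 0, i.e. -478105/37179 + (31883/4131)*q1 + (-707/153)*q2 = 0.
  α^5: a_5 + q1*a_4 + q2*a_3 = 0, i.e. 7171931/334611 + (-478105/37179)*q1 + (31883/4131)*q2 = 0.
Solving this linear system: q1 = 3969508/2773107, q2 = -3261877/8319321.
The numerator is Q*f truncated at degree 3: P0 = a_0 = -103/51; P1 = a_1 + q1*a_0 = -4910071/141428457; P2 = a_2 + q1*a_1 + q2*a_0 = 36687226/141428457; P3 = a_3 + q1*a_2 + q2*a_1 = -20881108/1272856113.

The Pade approximant has numerator coefficients [-103/51, -4910071/141428457, 36687226/141428457, -20881108/1272856113]; denominator coefficients [1, 3969508/2773107, -3261877/8319321].


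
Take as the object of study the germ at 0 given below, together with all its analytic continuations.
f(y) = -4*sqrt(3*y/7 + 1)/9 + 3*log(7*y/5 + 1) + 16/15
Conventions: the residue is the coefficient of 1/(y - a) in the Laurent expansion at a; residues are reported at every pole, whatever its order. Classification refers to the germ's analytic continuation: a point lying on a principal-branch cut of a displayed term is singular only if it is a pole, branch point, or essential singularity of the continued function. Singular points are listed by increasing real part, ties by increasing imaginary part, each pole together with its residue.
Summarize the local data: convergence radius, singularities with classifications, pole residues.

Branch term (-4/9)*sqrt(1 - y/(-7/3)): its argument vanishes at y = -7/3, a square-root branch point, modulus 7/3.
Branch term (3)*log(1 - y/(-5/7)): its argument vanishes at y = -5/7, a logarithmic branch point, modulus 5/7.
The radius of convergence is the smallest modulus among the singular points: 5/7.
List the singular points by increasing real part (a conjugate pair: the negative imaginary part first).

Radius of convergence at 0: 5/7.
At -7/3: an algebraic (square-root) branch point.
At -5/7: a logarithmic branch point.


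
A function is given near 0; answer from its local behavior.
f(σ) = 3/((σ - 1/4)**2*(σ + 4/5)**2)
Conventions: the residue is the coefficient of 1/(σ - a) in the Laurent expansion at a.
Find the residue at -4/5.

The residue is 16000/3087.

At the order-2 pole -4/5 set g(σ) = (σ - (-4/5))^2*f(σ) = 3/(σ - 1/4)**2.
Order-2 pole: residue = g'(a); g'(-4/5) = 16000/3087, so the residue is 16000/3087.


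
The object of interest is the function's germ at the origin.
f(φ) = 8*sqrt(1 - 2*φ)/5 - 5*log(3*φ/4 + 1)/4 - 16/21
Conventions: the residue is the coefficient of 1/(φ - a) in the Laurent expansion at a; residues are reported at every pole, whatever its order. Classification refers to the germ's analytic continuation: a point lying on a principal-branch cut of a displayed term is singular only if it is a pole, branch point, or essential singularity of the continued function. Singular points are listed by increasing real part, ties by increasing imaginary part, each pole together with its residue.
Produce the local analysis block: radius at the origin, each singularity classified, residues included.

Radius of convergence at 0: 1/2.
At -4/3: a logarithmic branch point.
At 1/2: an algebraic (square-root) branch point.

Branch term (-5/4)*log(1 - φ/(-4/3)): its argument vanishes at φ = -4/3, a logarithmic branch point, modulus 4/3.
Branch term (8/5)*sqrt(1 - φ/(1/2)): its argument vanishes at φ = 1/2, a square-root branch point, modulus 1/2.
The radius of convergence is the smallest modulus among the singular points: 1/2.
List the singular points by increasing real part (a conjugate pair: the negative imaginary part first).


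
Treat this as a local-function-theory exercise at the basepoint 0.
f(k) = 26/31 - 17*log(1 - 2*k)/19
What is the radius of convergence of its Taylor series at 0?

The radius of convergence is 1/2.

Branch term (-17/19)*log(1 - k/(1/2)): its argument vanishes at k = 1/2, a logarithmic branch point, modulus 1/2.
The radius of convergence is the smallest modulus among the singular points: 1/2.


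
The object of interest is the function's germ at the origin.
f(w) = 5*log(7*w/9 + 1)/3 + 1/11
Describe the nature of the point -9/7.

The term (5/3)*log(1 - w/(-9/7)) has argument 1 - -9/7/(-9/7) = 0 at -9/7: a logarithmic (infinitely-sheeted) branch point; the remaining terms are analytic or single-valued there.

The point is a logarithmic branch point.


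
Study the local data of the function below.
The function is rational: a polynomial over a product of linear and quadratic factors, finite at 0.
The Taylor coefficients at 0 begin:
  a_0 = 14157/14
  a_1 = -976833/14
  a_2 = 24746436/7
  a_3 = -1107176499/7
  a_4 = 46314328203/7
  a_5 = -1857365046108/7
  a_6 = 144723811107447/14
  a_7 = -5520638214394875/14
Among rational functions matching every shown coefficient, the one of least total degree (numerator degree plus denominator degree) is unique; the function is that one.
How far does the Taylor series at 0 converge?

No rational of total degree below 5 reproduces all 8 coefficients; solving the [0/5] Pade equations on them gives f(r) = 39/(14*(r + 1/3)*(r**2 - 3*r - 1/11)**2), whose expansion matches every shown term.
Denominator factor (r**2 - 3*r - 1/11)^2: discriminant 103/11, real irrational roots 3/2 + (1/22)*sqrt(1133) and 3/2 - (1/22)*sqrt(1133); poles of order 2, moduli 3/2 + (1/22)*sqrt(1133) and -3/2 + (1/22)*sqrt(1133).
Denominator factor (r + 1/3): pole of order 1 at -1/3, modulus 1/3.
The radius of convergence is the smallest modulus among the singular points: -3/2 + (1/22)*sqrt(1133).

The radius of convergence is -3/2 + (1/22)*sqrt(1133).


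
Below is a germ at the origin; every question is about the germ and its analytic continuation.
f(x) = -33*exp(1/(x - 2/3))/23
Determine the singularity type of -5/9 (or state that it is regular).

There is no denominator, hence no pole anywhere.
The essential point of exp(1/(x - (2/3))) is 2/3, not -5/9.
So the germ continues analytically to -5/9.

The point is a regular point.


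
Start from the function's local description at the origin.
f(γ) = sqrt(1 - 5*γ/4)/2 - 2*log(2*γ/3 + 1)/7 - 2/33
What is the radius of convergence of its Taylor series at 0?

The radius of convergence is 4/5.

Branch term (1/2)*sqrt(1 - γ/(4/5)): its argument vanishes at γ = 4/5, a square-root branch point, modulus 4/5.
Branch term (-2/7)*log(1 - γ/(-3/2)): its argument vanishes at γ = -3/2, a logarithmic branch point, modulus 3/2.
The radius of convergence is the smallest modulus among the singular points: 4/5.


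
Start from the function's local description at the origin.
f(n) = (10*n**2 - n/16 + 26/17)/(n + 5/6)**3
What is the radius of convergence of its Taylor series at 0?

The radius of convergence is 5/6.

Denominator factor (n + 5/6)^3: pole of order 3 at -5/6, modulus 5/6.
The radius of convergence is the smallest modulus among the singular points: 5/6.


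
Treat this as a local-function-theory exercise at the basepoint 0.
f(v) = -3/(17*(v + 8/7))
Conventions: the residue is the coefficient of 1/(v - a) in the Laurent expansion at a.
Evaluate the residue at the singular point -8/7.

The residue is -3/17.

At the order-1 pole -8/7 set g(v) = (v - (-8/7))*f(v) = -3/17.
Simple pole: residue = g(a) at a = -8/7, which is -3/17.


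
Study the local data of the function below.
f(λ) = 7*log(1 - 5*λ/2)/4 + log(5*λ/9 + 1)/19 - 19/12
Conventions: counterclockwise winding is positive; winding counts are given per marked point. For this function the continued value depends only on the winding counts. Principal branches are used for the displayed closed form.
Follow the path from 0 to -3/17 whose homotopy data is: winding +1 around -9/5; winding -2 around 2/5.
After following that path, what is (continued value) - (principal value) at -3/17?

The rational part is single-valued and drops out of the difference; each branch term changes only by its own monodromy.
(1/19)*log(1 - λ/(-9/5)): each positive loop around -9/5 adds 2*pi*i to the log, so winding +1 contributes (1/19)*(1)*2*pi*i = (2/19)*pi*i.
(7/4)*log(1 - λ/(2/5)): each positive loop around 2/5 adds 2*pi*i to the log, so winding -2 contributes (7/4)*(-2)*2*pi*i = -(7)*pi*i.
Summing the contributions at λ = -3/17 gives -(131/19)*pi*i.

Continued minus principal equals -(131/19)*pi*i.


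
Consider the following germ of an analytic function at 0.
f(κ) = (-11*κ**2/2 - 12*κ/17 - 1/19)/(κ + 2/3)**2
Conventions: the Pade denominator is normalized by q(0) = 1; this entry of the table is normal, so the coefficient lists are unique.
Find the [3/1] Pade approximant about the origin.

Taylor coefficients needed (expand at 0): a_0 = -9/76, a_1 = -1593/1292, a_2 = -43461/5168, a_3 = 9045/323, a_4 = -1345491/20672.
Write the denominator as Q(κ) = 1 + q1*κ. Requiring Q*f - P = O(κ^5) with deg P <= 3 kills the coefficients of κ^4..κ^4 in Q*f:
  κ^4: a_4 + q1*a_3 = 0, i.e. -1345491/20672 + (9045/323)*q1 = 0.
Solving this linear system: q1 = 49833/21440.
The numerator is Q*f truncated at degree 3: P0 = a_0 = -9/76; P1 = a_1 + q1*a_0 = -41778369/27700480; P2 = a_2 + q1*a_1 = -312334929/27700480; P3 = a_3 + q1*a_2 = 937004787/110801920.

The Pade approximant has numerator coefficients [-9/76, -41778369/27700480, -312334929/27700480, 937004787/110801920]; denominator coefficients [1, 49833/21440].


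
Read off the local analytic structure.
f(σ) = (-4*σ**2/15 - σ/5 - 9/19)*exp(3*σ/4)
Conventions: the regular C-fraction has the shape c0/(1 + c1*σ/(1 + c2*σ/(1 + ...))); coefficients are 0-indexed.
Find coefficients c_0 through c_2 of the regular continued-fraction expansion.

Taylor coefficients (expand at 0): a_0 = -9/19, a_1 = -211/380, a_2 = -1003/1824.
c0 = a_0 = -9/19. Peel one level at a time: if S = 1 + c*σ/S' with S'(0) = 1, then c is the σ-coefficient of S and S' = c*σ/(S - 1).
S_1 = c0/f = 1 + (-211/180)*σ + (13817/64800)*σ^2 + ...; c1 = -211/180.
S_2 = c1*σ/(S_1 - 1) = 1 + (13817/75960)*σ + ...; c2 = 13817/75960.

The regular C-fraction coefficients are [-9/19, -211/180, 13817/75960].


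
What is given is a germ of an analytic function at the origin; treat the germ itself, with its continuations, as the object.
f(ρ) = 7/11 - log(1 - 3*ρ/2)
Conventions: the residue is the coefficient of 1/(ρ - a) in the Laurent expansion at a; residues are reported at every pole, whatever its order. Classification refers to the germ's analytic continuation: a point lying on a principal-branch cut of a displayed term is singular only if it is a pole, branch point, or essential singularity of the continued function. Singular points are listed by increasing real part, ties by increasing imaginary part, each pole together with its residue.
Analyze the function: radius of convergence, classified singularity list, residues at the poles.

Radius of convergence at 0: 2/3.
At 2/3: a logarithmic branch point.

Branch term (-1)*log(1 - ρ/(2/3)): its argument vanishes at ρ = 2/3, a logarithmic branch point, modulus 2/3.
The radius of convergence is the smallest modulus among the singular points: 2/3.


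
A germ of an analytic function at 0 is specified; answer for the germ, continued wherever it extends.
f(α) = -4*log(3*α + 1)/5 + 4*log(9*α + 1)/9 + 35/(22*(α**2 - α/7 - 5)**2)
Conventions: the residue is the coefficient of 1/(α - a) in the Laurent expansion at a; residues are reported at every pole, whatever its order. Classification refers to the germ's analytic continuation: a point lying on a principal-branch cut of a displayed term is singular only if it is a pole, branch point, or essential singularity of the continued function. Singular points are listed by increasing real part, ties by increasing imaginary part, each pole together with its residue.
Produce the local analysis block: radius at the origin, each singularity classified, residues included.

Radius of convergence at 0: 1/9.
At 1/14 - (3/14)*sqrt(109): a pole of order 2; residue (12005/3528657)*sqrt(109).
At -1/3: a logarithmic branch point.
At -1/9: a logarithmic branch point.
At 1/14 + (3/14)*sqrt(109): a pole of order 2; residue -(12005/3528657)*sqrt(109).

Denominator factor (α**2 - α/7 - 5)^2: discriminant 981/49, real irrational roots 1/14 + (3/14)*sqrt(109) and 1/14 - (3/14)*sqrt(109); poles of order 2, moduli 1/14 + (3/14)*sqrt(109) and -1/14 + (3/14)*sqrt(109).
Branch term (4/9)*log(1 - α/(-1/9)): its argument vanishes at α = -1/9, a logarithmic branch point, modulus 1/9.
Branch term (-4/5)*log(1 - α/(-1/3)): its argument vanishes at α = -1/3, a logarithmic branch point, modulus 1/3.
The radius of convergence is the smallest modulus among the singular points: 1/9.
The branch terms are analytic at 1/14 - (3/14)*sqrt(109) and contribute nothing to the residue; only the rational part matters.
The factor α**2 - α/7 - 5 splits as (α - a)(α - a') with a = 1/14 - (3/14)*sqrt(109), a' = 1/14 + (3/14)*sqrt(109). At the order-2 pole a set g(α) = (α - a)^2*(rational part) = [35/22] / (α - a')^2.
Order-2 pole: residue = g'(a); g'(1/14 - (3/14)*sqrt(109)) = (12005/3528657)*sqrt(109), so the residue is (12005/3528657)*sqrt(109).
The branch terms are analytic at 1/14 + (3/14)*sqrt(109) and contribute nothing to the residue; only the rational part matters.
The factor α**2 - α/7 - 5 splits as (α - a)(α - a') with a = 1/14 + (3/14)*sqrt(109), a' = 1/14 - (3/14)*sqrt(109). At the order-2 pole a set g(α) = (α - a)^2*(rational part) = [35/22] / (α - a')^2.
Order-2 pole: residue = g'(a); g'(1/14 + (3/14)*sqrt(109)) = -(12005/3528657)*sqrt(109), so the residue is -(12005/3528657)*sqrt(109).
List the singular points by increasing real part (a conjugate pair: the negative imaginary part first).


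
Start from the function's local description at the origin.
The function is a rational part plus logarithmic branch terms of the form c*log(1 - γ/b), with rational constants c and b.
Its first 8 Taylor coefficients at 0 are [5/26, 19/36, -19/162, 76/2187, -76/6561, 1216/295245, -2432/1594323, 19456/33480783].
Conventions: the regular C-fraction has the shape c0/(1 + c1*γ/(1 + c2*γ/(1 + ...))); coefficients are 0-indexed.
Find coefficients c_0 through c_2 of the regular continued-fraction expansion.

The regular C-fraction coefficients are [5/26, -247/90, 89/30].

Taylor coefficients (read off): a_0 = 5/26, a_1 = 19/36, a_2 = -19/162.
c0 = a_0 = 5/26. Peel one level at a time: if S = 1 + c*γ/S' with S'(0) = 1, then c is the γ-coefficient of S and S' = c*γ/(S - 1).
S_1 = c0/f = 1 + (-247/90)*γ + (21983/2700)*γ^2 + ...; c1 = -247/90.
S_2 = c1*γ/(S_1 - 1) = 1 + (89/30)*γ + ...; c2 = 89/30.


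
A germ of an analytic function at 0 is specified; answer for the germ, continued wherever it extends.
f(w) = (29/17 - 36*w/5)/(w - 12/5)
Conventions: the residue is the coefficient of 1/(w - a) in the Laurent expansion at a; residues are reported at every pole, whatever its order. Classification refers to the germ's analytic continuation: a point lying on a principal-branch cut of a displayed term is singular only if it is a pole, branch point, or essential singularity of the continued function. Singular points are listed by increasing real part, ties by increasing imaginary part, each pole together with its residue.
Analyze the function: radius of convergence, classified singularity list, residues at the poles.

Denominator factor (w - 12/5): pole of order 1 at 12/5, modulus 12/5.
The radius of convergence is the smallest modulus among the singular points: 12/5.
At the order-1 pole 12/5 set g(w) = (w - (12/5))*f(w) = 29/17 - 36*w/5.
Simple pole: residue = g(a) at a = 12/5, which is -6619/425.

Radius of convergence at 0: 12/5.
At 12/5: a pole of order 1; residue -6619/425.


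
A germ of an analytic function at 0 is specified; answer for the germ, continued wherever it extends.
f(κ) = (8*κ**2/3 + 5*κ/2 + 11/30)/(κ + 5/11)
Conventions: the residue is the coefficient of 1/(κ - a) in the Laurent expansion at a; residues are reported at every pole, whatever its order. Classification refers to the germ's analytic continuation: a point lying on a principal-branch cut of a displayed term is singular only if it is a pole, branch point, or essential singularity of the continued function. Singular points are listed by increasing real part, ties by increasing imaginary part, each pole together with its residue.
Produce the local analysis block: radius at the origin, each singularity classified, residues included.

Denominator factor (κ + 5/11): pole of order 1 at -5/11, modulus 5/11.
The radius of convergence is the smallest modulus among the singular points: 5/11.
At the order-1 pole -5/11 set g(κ) = (κ - (-5/11))*f(κ) = 8*κ**2/3 + 5*κ/2 + 11/30.
Simple pole: residue = g(a) at a = -5/11, which is -397/1815.

Radius of convergence at 0: 5/11.
At -5/11: a pole of order 1; residue -397/1815.


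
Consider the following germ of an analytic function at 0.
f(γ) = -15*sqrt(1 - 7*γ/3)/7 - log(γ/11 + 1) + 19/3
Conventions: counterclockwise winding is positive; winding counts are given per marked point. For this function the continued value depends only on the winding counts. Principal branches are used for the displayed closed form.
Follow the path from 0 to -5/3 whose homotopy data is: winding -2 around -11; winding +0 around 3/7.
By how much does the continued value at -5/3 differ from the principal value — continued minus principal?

Continued minus principal equals (4)*pi*i.

The rational part is single-valued and drops out of the difference; each branch term changes only by its own monodromy.
(-1)*log(1 - γ/(-11)): each positive loop around -11 adds 2*pi*i to the log, so winding -2 contributes (-1)*(-2)*2*pi*i = (4)*pi*i.
(-15/7)*sqrt(1 - γ/(3/7)): winding +0 is even, the square root returns to the same sheet, contribution 0.
Summing the contributions at γ = -5/3 gives (4)*pi*i.


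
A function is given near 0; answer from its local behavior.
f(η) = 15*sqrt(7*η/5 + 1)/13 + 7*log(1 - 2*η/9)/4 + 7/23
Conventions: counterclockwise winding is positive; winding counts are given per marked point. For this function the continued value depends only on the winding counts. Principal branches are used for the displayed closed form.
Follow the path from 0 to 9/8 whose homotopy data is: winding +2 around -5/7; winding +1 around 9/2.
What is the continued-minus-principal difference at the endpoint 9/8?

Continued minus principal equals (7/2)*pi*i.

The rational part is single-valued and drops out of the difference; each branch term changes only by its own monodromy.
(7/4)*log(1 - η/(9/2)): each positive loop around 9/2 adds 2*pi*i to the log, so winding +1 contributes (7/4)*(1)*2*pi*i = (7/2)*pi*i.
(15/13)*sqrt(1 - η/(-5/7)): winding +2 is even, the square root returns to the same sheet, contribution 0.
Summing the contributions at η = 9/8 gives (7/2)*pi*i.


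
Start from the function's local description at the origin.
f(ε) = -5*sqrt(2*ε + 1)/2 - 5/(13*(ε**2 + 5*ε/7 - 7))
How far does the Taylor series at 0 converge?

Denominator factor (ε**2 + 5*ε/7 - 7): discriminant 1397/49, real irrational roots -5/14 + (1/14)*sqrt(1397) and -5/14 - (1/14)*sqrt(1397); poles of order 1, moduli -5/14 + (1/14)*sqrt(1397) and 5/14 + (1/14)*sqrt(1397).
Branch term (-5/2)*sqrt(1 - ε/(-1/2)): its argument vanishes at ε = -1/2, a square-root branch point, modulus 1/2.
The radius of convergence is the smallest modulus among the singular points: 1/2.

The radius of convergence is 1/2.


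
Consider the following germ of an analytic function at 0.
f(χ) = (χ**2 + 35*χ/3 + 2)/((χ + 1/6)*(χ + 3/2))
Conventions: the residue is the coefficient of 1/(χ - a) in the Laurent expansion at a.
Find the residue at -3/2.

At the order-1 pole -3/2 set g(χ) = (χ - (-3/2))*f(χ) = (χ**2 + 35*χ/3 + 2)/(χ + 1/6).
Simple pole: residue = g(a) at a = -3/2, which is 159/16.

The residue is 159/16.


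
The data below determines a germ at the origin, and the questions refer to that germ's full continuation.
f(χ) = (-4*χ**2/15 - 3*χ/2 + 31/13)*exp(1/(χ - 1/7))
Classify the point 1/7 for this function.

The point is an essential singularity.

The exponent 1/(χ - (1/7)) has a pole at 1/7, so exp(1/(χ - (1/7))) takes every nonzero value near it: an essential singularity (not a pole of any order).


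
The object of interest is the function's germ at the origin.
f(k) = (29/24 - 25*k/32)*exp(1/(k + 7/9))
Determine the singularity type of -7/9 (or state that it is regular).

The exponent 1/(k - (-7/9)) has a pole at -7/9, so exp(1/(k - (-7/9))) takes every nonzero value near it: an essential singularity (not a pole of any order).

The point is an essential singularity.


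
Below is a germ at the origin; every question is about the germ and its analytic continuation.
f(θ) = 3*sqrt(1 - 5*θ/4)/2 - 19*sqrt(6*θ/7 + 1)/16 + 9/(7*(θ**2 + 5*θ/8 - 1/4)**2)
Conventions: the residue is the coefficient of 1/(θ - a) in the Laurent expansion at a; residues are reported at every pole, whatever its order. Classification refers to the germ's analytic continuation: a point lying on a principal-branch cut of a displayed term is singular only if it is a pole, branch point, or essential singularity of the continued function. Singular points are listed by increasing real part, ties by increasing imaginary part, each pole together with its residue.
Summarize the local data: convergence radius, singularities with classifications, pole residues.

Radius of convergence at 0: -5/16 + (1/16)*sqrt(89).
At -7/6: an algebraic (square-root) branch point.
At -5/16 - (1/16)*sqrt(89): a pole of order 2; residue (9216/55447)*sqrt(89).
At -5/16 + (1/16)*sqrt(89): a pole of order 2; residue -(9216/55447)*sqrt(89).
At 4/5: an algebraic (square-root) branch point.


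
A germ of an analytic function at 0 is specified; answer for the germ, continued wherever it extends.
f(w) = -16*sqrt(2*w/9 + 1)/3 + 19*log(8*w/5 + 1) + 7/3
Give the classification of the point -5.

The point is a regular point.

There is no denominator, hence no pole anywhere.
Branch term log(1 - w/(-5/8)): argument at -5 is -7, nonzero, so -5 is not its branch point (a point on a principal cut is still regular for the continued germ).
Branch term sqrt(1 - w/(-9/2)): argument at -5 is -1/9, nonzero, so -5 is not its branch point (a point on a principal cut is still regular for the continued germ).
So the germ continues analytically to -5.


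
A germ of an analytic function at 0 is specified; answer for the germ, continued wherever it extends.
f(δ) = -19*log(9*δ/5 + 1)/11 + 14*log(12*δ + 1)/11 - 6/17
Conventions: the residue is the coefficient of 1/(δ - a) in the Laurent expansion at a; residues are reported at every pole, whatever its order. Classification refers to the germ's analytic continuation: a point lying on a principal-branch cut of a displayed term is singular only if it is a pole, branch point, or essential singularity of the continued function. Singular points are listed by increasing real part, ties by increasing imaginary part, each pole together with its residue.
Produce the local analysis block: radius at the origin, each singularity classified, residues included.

Branch term (14/11)*log(1 - δ/(-1/12)): its argument vanishes at δ = -1/12, a logarithmic branch point, modulus 1/12.
Branch term (-19/11)*log(1 - δ/(-5/9)): its argument vanishes at δ = -5/9, a logarithmic branch point, modulus 5/9.
The radius of convergence is the smallest modulus among the singular points: 1/12.
List the singular points by increasing real part (a conjugate pair: the negative imaginary part first).

Radius of convergence at 0: 1/12.
At -5/9: a logarithmic branch point.
At -1/12: a logarithmic branch point.


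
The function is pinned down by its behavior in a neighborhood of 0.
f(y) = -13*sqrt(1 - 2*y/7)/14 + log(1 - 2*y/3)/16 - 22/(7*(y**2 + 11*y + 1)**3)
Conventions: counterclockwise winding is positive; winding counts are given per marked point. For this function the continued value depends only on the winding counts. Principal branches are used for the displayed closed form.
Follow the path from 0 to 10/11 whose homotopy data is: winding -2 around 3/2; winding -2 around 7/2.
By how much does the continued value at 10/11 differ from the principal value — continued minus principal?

Continued minus principal equals -(1/4)*pi*i.

The rational part is single-valued and drops out of the difference; each branch term changes only by its own monodromy.
(-13/14)*sqrt(1 - y/(7/2)): winding -2 is even, the square root returns to the same sheet, contribution 0.
(1/16)*log(1 - y/(3/2)): each positive loop around 3/2 adds 2*pi*i to the log, so winding -2 contributes (1/16)*(-2)*2*pi*i = -(1/4)*pi*i.
Summing the contributions at y = 10/11 gives -(1/4)*pi*i.


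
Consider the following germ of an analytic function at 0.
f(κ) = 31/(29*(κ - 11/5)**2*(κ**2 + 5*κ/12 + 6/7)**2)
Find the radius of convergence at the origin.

Denominator factor (κ - 11/5)^2: pole of order 2 at 11/5, modulus 11/5.
Denominator factor (κ**2 + 5*κ/12 + 6/7)^2: discriminant -3281/1008, complex-conjugate roots (-5/24) + ((1/168)*sqrt(22967))*i and (-5/24) - ((1/168)*sqrt(22967))*i; poles of order 2, moduli (1/7)*sqrt(42) and (1/7)*sqrt(42).
The radius of convergence is the smallest modulus among the singular points: (1/7)*sqrt(42).

The radius of convergence is (1/7)*sqrt(42).


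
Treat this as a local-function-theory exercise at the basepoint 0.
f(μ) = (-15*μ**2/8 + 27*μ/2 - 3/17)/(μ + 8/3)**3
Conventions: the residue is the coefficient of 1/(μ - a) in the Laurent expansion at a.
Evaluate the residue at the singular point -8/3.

At the order-3 pole -8/3 set g(μ) = (μ - (-8/3))^3*f(μ) = -15*μ**2/8 + 27*μ/2 - 3/17.
Order-3 pole: residue = g''(a)/2; g''(-8/3) = -15/4, so the residue is -15/8.

The residue is -15/8.


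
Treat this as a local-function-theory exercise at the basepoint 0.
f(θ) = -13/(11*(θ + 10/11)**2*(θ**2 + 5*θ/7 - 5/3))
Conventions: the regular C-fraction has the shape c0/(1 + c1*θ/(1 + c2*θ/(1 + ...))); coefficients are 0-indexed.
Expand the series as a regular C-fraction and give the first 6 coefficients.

Taylor coefficients (expand at 0): a_0 = 429/500, a_1 = -13299/8750, a_2 = 7296003/2450000, a_3 = -360463389/85750000, a_4 = 3009028737/480200000, a_5 = -106718993667/13130468750.
c0 = a_0 = 429/500. Peel one level at a time: if S = 1 + c*θ/S' with S'(0) = 1, then c is the θ-coefficient of S and S' = c*θ/(S - 1).
S_1 = c0/f = 1 + (62/35)*θ + (-233/700)*θ^2 + ...; c1 = 62/35.
S_2 = c1*θ/(S_1 - 1) = 1 + (233/1240)*θ + (1650169/1537600)*θ^2 + ...; c2 = 233/1240.
S_3 = c2*θ/(S_2 - 1) = 1 + (-1650169/288920)*θ + (7689792/271445)*θ^2 + ...; c3 = -1650169/288920.
S_4 = c3*θ/(S_3 - 1) = 1 + (1907068416/384489377)*θ + (-1868316234840/2723057728561)*θ^2 + ...; c4 = 1907068416/384489377.
S_5 = c4*θ/(S_4 - 1) = 1 + (4835573655/34957180096)*θ + ...; c5 = 4835573655/34957180096.

The regular C-fraction coefficients are [429/500, 62/35, 233/1240, -1650169/288920, 1907068416/384489377, 4835573655/34957180096].


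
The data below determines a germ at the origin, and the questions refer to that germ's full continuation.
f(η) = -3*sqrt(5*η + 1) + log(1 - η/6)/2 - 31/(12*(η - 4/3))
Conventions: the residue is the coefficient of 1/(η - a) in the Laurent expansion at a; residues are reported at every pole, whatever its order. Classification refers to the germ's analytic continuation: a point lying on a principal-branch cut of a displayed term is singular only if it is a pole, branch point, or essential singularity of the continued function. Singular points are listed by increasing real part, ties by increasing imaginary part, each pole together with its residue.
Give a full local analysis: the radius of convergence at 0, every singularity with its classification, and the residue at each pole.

Denominator factor (η - 4/3): pole of order 1 at 4/3, modulus 4/3.
Branch term (1/2)*log(1 - η/(6)): its argument vanishes at η = 6, a logarithmic branch point, modulus 6.
Branch term (-3)*sqrt(1 - η/(-1/5)): its argument vanishes at η = -1/5, a square-root branch point, modulus 1/5.
The radius of convergence is the smallest modulus among the singular points: 1/5.
The branch terms are analytic at 4/3 and contribute nothing to the residue; only the rational part matters.
At the order-1 pole 4/3 set g(η) = (η - (4/3))*(rational part) = -31/12.
Simple pole: residue = g(a) at a = 4/3, which is -31/12.
List the singular points by increasing real part (a conjugate pair: the negative imaginary part first).

Radius of convergence at 0: 1/5.
At -1/5: an algebraic (square-root) branch point.
At 4/3: a pole of order 1; residue -31/12.
At 6: a logarithmic branch point.
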